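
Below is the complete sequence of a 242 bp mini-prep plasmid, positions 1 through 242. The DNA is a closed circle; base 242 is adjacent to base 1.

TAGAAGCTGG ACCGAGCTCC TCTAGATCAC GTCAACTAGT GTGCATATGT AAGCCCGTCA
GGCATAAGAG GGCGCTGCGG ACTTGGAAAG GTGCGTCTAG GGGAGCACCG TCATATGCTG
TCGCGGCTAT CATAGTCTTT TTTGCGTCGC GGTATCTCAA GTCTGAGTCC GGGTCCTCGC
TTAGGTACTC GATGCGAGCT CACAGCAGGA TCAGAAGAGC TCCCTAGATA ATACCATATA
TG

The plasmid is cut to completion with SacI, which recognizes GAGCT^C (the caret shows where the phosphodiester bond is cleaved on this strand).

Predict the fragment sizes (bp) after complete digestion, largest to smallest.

SacI sites (GAGCTC) start at positions 14, 196, 217.
SacI cuts after base 5 of each site (before the last base), so after positions 18, 200, 221.
Circular molecule, 3 cuts → 3 fragments:
  19–200 → 182 bp
  201–221 → 21 bp
  222–242 then 1–18 → 21 + 18 = 39 bp
Sorted largest to smallest: 182, 39, 21 bp.

182, 39, 21 bp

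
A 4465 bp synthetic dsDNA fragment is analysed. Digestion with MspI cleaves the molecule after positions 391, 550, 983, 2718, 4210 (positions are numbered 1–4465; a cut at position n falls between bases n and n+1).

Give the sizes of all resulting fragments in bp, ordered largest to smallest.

1735, 1492, 433, 391, 255, 159 bp

Linear molecule, 5 cuts → 6 fragments:
  391 − 0 = 391 bp
  550 − 391 = 159 bp
  983 − 550 = 433 bp
  2718 − 983 = 1735 bp
  4210 − 2718 = 1492 bp
  4465 − 4210 = 255 bp
Sorted largest to smallest: 1735, 1492, 433, 391, 255, 159 bp.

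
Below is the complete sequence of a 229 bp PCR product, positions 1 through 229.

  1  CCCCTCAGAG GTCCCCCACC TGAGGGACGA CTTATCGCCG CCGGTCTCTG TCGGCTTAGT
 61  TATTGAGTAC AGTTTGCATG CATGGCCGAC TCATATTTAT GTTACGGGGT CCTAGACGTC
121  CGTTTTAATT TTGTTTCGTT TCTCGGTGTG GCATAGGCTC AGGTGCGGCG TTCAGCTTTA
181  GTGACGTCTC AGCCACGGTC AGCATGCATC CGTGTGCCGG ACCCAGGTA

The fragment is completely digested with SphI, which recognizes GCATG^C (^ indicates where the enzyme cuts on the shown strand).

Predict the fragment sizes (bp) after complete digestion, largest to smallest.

126, 80, 23 bp

SphI sites (GCATGC) start at positions 76, 202.
SphI cuts after base 5 of each site (before the last base), so after positions 80, 206.
Linear molecule, 2 cuts → 3 fragments:
  1–80 → 80 bp
  81–206 → 126 bp
  207–229 → 23 bp
Sorted largest to smallest: 126, 80, 23 bp.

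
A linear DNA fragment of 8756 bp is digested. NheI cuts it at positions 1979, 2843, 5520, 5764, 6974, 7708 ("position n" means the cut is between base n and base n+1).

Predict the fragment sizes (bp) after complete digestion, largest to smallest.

2677, 1979, 1210, 1048, 864, 734, 244 bp

Linear molecule, 6 cuts → 7 fragments:
  1979 − 0 = 1979 bp
  2843 − 1979 = 864 bp
  5520 − 2843 = 2677 bp
  5764 − 5520 = 244 bp
  6974 − 5764 = 1210 bp
  7708 − 6974 = 734 bp
  8756 − 7708 = 1048 bp
Sorted largest to smallest: 2677, 1979, 1210, 1048, 864, 734, 244 bp.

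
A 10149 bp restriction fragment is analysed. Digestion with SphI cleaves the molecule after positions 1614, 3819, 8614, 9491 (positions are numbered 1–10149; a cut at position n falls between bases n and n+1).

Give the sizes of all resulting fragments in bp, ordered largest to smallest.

Linear molecule, 4 cuts → 5 fragments:
  1614 − 0 = 1614 bp
  3819 − 1614 = 2205 bp
  8614 − 3819 = 4795 bp
  9491 − 8614 = 877 bp
  10149 − 9491 = 658 bp
Sorted largest to smallest: 4795, 2205, 1614, 877, 658 bp.

4795, 2205, 1614, 877, 658 bp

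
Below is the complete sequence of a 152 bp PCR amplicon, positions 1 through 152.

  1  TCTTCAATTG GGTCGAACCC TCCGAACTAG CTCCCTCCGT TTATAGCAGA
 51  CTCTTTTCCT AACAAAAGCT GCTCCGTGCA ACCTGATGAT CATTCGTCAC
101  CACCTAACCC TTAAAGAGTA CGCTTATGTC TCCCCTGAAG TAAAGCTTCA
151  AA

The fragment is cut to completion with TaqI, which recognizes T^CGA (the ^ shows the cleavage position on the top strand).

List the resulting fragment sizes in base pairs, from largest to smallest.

The TaqI site (TCGA) starts at position 13.
TaqI cuts after the first base of each site, so after position 13.
Linear molecule, 1 cut → 2 fragments:
  1–13 → 13 bp
  14–152 → 139 bp
Sorted largest to smallest: 139, 13 bp.

139, 13 bp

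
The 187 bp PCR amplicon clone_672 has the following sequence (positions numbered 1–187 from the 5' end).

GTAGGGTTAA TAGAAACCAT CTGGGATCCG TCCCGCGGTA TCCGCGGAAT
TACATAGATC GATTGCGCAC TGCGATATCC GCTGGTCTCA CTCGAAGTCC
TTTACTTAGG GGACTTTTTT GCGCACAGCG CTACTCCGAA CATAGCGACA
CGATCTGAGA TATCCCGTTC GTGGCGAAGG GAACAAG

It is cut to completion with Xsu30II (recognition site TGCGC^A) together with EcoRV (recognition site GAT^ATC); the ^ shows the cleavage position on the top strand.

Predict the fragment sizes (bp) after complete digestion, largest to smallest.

Xsu30II sites (TGCGCA) start at positions 64, 120.
Xsu30II cuts after base 5 of each site (before the last base), so after positions 68, 124.
EcoRV sites (GATATC) start at positions 74, 159.
EcoRV cuts after base 3 of each site, so after positions 76, 161.
Combined cut positions: 68, 76, 124, 161.
Linear molecule, 4 cuts → 5 fragments:
  1–68 → 68 bp
  69–76 → 8 bp
  77–124 → 48 bp
  125–161 → 37 bp
  162–187 → 26 bp
Sorted largest to smallest: 68, 48, 37, 26, 8 bp.

68, 48, 37, 26, 8 bp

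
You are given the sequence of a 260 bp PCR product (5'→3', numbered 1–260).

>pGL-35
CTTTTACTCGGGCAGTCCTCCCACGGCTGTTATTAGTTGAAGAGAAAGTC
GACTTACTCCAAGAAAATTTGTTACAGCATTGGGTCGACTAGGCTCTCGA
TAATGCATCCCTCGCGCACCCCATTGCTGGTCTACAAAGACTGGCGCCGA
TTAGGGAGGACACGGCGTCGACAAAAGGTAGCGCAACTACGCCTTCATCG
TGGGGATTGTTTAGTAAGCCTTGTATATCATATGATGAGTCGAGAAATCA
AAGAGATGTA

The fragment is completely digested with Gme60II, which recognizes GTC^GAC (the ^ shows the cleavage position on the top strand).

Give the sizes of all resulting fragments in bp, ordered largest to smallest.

Gme60II sites (GTCGAC) start at positions 48, 84, 167.
Gme60II cuts after base 3 of each site, so after positions 50, 86, 169.
Linear molecule, 3 cuts → 4 fragments:
  1–50 → 50 bp
  51–86 → 36 bp
  87–169 → 83 bp
  170–260 → 91 bp
Sorted largest to smallest: 91, 83, 50, 36 bp.

91, 83, 50, 36 bp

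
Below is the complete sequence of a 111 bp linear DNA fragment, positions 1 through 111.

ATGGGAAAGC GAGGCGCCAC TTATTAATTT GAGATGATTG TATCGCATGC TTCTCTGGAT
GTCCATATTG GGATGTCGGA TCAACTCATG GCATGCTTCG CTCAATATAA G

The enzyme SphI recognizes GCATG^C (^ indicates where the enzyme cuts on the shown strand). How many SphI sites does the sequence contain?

GCATGC occurs starting at positions 45, 91.
SphI cuts at 2 sites.

2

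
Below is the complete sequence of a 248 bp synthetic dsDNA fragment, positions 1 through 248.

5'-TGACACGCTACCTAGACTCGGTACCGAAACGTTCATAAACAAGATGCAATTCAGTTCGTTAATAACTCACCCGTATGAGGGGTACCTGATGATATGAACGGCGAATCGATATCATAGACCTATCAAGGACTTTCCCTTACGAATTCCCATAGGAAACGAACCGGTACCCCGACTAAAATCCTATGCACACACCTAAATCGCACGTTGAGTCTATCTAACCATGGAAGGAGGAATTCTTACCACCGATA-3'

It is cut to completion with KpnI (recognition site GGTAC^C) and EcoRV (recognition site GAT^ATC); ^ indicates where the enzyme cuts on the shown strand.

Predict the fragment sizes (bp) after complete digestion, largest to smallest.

81, 61, 57, 25, 24 bp

KpnI sites (GGTACC) start at positions 20, 81, 163.
KpnI cuts after base 5 of each site (before the last base), so after positions 24, 85, 167.
The EcoRV site (GATATC) starts at position 108.
EcoRV cuts after base 3 of each site, so after position 110.
Combined cut positions: 24, 85, 110, 167.
Linear molecule, 4 cuts → 5 fragments:
  1–24 → 24 bp
  25–85 → 61 bp
  86–110 → 25 bp
  111–167 → 57 bp
  168–248 → 81 bp
Sorted largest to smallest: 81, 61, 57, 25, 24 bp.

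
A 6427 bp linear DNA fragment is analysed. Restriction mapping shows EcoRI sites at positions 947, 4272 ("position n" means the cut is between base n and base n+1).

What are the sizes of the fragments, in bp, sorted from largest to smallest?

Linear molecule, 2 cuts → 3 fragments:
  947 − 0 = 947 bp
  4272 − 947 = 3325 bp
  6427 − 4272 = 2155 bp
Sorted largest to smallest: 3325, 2155, 947 bp.

3325, 2155, 947 bp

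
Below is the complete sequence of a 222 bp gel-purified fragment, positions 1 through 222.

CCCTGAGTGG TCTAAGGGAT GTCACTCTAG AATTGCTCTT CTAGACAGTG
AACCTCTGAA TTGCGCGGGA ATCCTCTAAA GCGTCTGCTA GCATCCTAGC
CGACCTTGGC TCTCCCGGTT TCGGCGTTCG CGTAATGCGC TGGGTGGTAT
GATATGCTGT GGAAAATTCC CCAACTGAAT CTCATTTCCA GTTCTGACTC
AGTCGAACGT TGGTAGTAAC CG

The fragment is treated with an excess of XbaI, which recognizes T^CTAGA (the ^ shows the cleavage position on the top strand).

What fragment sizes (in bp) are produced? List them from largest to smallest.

XbaI sites (TCTAGA) start at positions 26, 40.
XbaI cuts after the first base of each site, so after positions 26, 40.
Linear molecule, 2 cuts → 3 fragments:
  1–26 → 26 bp
  27–40 → 14 bp
  41–222 → 182 bp
Sorted largest to smallest: 182, 26, 14 bp.

182, 26, 14 bp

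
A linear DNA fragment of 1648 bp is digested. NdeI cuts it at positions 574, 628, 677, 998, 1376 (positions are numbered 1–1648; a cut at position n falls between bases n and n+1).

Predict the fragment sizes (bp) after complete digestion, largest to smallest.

Linear molecule, 5 cuts → 6 fragments:
  574 − 0 = 574 bp
  628 − 574 = 54 bp
  677 − 628 = 49 bp
  998 − 677 = 321 bp
  1376 − 998 = 378 bp
  1648 − 1376 = 272 bp
Sorted largest to smallest: 574, 378, 321, 272, 54, 49 bp.

574, 378, 321, 272, 54, 49 bp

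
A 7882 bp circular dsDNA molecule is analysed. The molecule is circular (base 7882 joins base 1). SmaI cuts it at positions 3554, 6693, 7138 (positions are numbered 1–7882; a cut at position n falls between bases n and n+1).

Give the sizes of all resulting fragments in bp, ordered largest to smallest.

4298, 3139, 445 bp

Circular molecule, 3 cuts → 3 fragments:
  6693 − 3554 = 3139 bp
  7138 − 6693 = 445 bp
  wrap: 7882 − 7138 + 3554 = 4298 bp
Sorted largest to smallest: 4298, 3139, 445 bp.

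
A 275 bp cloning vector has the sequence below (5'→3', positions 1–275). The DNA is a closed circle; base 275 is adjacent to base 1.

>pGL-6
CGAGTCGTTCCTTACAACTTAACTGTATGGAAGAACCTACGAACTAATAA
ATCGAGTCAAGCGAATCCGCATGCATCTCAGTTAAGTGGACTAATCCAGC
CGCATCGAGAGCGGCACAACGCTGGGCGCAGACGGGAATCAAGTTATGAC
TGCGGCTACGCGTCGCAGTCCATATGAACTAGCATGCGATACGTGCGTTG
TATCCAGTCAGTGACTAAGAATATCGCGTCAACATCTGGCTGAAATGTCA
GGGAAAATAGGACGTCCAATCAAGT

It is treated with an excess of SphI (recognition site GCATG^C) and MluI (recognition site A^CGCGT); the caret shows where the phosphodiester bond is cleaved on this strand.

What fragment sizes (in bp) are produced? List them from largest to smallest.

SphI sites (GCATGC) start at positions 69, 182.
SphI cuts after base 5 of each site (before the last base), so after positions 73, 186.
The MluI site (ACGCGT) starts at position 158.
MluI cuts after the first base of each site, so after position 158.
Combined cut positions: 73, 158, 186.
Circular molecule, 3 cuts → 3 fragments:
  74–158 → 85 bp
  159–186 → 28 bp
  187–275 then 1–73 → 89 + 73 = 162 bp
Sorted largest to smallest: 162, 85, 28 bp.

162, 85, 28 bp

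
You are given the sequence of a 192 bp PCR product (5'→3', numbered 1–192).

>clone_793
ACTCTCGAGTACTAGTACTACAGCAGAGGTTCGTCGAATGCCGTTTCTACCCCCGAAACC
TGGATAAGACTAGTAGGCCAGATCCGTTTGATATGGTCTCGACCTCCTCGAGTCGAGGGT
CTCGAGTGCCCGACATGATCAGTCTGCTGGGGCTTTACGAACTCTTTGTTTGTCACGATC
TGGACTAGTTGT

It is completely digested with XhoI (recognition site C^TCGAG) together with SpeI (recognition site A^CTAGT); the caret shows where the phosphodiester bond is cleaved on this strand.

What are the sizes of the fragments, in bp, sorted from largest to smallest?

XhoI sites (CTCGAG) start at positions 4, 107, 121.
XhoI cuts after the first base of each site, so after positions 4, 107, 121.
SpeI sites (ACTAGT) start at positions 11, 69, 184.
SpeI cuts after the first base of each site, so after positions 11, 69, 184.
Combined cut positions: 4, 11, 69, 107, 121, 184.
Linear molecule, 6 cuts → 7 fragments:
  1–4 → 4 bp
  5–11 → 7 bp
  12–69 → 58 bp
  70–107 → 38 bp
  108–121 → 14 bp
  122–184 → 63 bp
  185–192 → 8 bp
Sorted largest to smallest: 63, 58, 38, 14, 8, 7, 4 bp.

63, 58, 38, 14, 8, 7, 4 bp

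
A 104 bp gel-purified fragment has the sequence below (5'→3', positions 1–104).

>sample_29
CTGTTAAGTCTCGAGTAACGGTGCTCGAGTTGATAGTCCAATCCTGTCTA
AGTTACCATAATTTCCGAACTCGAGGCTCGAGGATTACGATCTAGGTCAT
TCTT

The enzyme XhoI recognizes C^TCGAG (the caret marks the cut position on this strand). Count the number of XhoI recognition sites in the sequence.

4

CTCGAG occurs starting at positions 10, 24, 70, 77.
XhoI cuts at 4 sites.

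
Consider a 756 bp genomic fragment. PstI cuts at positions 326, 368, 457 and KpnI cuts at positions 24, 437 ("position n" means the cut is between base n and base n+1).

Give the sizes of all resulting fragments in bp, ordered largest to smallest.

Combined cut positions (sorted): 24, 326, 368, 437, 457.
Linear molecule, 5 cuts → 6 fragments:
  24 − 0 = 24 bp
  326 − 24 = 302 bp
  368 − 326 = 42 bp
  437 − 368 = 69 bp
  457 − 437 = 20 bp
  756 − 457 = 299 bp
Sorted largest to smallest: 302, 299, 69, 42, 24, 20 bp.

302, 299, 69, 42, 24, 20 bp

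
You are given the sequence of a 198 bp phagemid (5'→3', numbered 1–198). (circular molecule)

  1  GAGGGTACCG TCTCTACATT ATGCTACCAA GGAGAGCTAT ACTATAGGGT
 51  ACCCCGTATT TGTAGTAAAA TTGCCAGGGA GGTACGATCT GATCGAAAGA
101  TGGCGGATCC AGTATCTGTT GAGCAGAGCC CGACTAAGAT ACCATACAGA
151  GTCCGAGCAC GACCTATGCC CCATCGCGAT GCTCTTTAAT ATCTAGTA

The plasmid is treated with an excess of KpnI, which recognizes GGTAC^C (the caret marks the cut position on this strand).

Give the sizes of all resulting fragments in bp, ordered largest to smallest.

154, 44 bp

KpnI sites (GGTACC) start at positions 4, 48.
KpnI cuts after base 5 of each site (before the last base), so after positions 8, 52.
Circular molecule, 2 cuts → 2 fragments:
  9–52 → 44 bp
  53–198 then 1–8 → 146 + 8 = 154 bp
Sorted largest to smallest: 154, 44 bp.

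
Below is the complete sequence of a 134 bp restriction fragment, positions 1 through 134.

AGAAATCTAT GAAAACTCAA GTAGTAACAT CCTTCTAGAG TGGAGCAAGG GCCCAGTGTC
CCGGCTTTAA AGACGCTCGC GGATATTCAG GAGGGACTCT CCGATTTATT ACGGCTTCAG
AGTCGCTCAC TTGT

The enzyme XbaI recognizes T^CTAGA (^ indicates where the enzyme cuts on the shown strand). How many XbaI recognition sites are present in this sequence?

TCTAGA occurs starting at position 34.
XbaI cuts at 1 site.

1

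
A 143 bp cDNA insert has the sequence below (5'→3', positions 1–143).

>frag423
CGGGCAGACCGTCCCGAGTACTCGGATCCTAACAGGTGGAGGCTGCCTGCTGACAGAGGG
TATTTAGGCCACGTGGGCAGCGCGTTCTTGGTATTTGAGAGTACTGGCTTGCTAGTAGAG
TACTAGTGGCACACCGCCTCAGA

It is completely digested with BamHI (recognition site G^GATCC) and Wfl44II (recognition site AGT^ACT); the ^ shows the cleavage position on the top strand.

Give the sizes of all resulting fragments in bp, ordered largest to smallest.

78, 22, 19, 19, 5 bp

The BamHI site (GGATCC) starts at position 24.
BamHI cuts after the first base of each site, so after position 24.
Wfl44II sites (AGTACT) start at positions 17, 100, 119.
Wfl44II cuts after base 3 of each site, so after positions 19, 102, 121.
Combined cut positions: 19, 24, 102, 121.
Linear molecule, 4 cuts → 5 fragments:
  1–19 → 19 bp
  20–24 → 5 bp
  25–102 → 78 bp
  103–121 → 19 bp
  122–143 → 22 bp
Sorted largest to smallest: 78, 22, 19, 19, 5 bp.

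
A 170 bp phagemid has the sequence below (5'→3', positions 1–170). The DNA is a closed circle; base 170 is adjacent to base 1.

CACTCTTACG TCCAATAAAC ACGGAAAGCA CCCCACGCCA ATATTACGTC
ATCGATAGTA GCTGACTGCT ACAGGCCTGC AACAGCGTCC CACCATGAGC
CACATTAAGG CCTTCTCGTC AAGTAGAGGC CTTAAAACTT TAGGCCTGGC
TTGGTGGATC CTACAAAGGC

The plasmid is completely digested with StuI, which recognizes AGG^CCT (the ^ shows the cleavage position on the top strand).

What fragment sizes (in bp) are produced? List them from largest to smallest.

StuI sites (AGGCCT) start at positions 73, 108, 127, 142.
StuI cuts after base 3 of each site, so after positions 75, 110, 129, 144.
Circular molecule, 4 cuts → 4 fragments:
  76–110 → 35 bp
  111–129 → 19 bp
  130–144 → 15 bp
  145–170 then 1–75 → 26 + 75 = 101 bp
Sorted largest to smallest: 101, 35, 19, 15 bp.

101, 35, 19, 15 bp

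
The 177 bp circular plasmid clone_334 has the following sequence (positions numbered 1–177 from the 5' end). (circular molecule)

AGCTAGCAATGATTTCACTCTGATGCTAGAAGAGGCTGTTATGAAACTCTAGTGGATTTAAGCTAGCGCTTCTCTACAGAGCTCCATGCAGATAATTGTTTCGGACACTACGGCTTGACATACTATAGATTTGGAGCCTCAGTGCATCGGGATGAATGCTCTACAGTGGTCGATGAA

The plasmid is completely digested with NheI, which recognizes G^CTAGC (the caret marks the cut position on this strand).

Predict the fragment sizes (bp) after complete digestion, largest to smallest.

117, 60 bp

NheI sites (GCTAGC) start at positions 2, 62.
NheI cuts after the first base of each site, so after positions 2, 62.
Circular molecule, 2 cuts → 2 fragments:
  3–62 → 60 bp
  63–177 then 1–2 → 115 + 2 = 117 bp
Sorted largest to smallest: 117, 60 bp.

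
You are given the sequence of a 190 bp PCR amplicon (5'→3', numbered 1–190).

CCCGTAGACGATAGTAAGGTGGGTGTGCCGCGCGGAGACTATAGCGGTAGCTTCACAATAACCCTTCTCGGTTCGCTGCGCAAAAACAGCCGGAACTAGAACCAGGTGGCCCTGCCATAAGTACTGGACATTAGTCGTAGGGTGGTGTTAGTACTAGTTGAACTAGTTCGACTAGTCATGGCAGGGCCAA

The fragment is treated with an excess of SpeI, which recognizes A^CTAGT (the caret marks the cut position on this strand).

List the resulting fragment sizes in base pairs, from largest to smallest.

153, 19, 9, 9 bp

SpeI sites (ACTAGT) start at positions 153, 162, 171.
SpeI cuts after the first base of each site, so after positions 153, 162, 171.
Linear molecule, 3 cuts → 4 fragments:
  1–153 → 153 bp
  154–162 → 9 bp
  163–171 → 9 bp
  172–190 → 19 bp
Sorted largest to smallest: 153, 19, 9, 9 bp.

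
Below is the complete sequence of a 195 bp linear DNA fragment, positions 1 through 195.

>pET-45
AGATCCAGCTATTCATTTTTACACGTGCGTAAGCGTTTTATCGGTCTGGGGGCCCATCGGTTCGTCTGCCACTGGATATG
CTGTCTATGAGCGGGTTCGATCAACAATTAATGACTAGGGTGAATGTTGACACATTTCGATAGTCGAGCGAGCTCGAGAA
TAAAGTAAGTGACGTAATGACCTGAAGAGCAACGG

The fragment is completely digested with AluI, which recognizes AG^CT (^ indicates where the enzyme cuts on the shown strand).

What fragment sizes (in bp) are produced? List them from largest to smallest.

AluI sites (AGCT) start at positions 7, 151.
AluI cuts after base 2 of each site, so after positions 8, 152.
Linear molecule, 2 cuts → 3 fragments:
  1–8 → 8 bp
  9–152 → 144 bp
  153–195 → 43 bp
Sorted largest to smallest: 144, 43, 8 bp.

144, 43, 8 bp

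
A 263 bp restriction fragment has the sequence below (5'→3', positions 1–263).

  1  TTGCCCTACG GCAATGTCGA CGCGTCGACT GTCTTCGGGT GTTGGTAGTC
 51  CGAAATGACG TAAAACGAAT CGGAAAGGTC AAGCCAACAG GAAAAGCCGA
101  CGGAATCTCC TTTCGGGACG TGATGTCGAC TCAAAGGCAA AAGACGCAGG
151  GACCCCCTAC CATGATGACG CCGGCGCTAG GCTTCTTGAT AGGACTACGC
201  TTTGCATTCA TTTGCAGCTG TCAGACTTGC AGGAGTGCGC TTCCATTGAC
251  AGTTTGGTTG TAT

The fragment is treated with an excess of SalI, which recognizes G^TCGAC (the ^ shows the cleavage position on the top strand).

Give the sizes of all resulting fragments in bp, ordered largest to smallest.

SalI sites (GTCGAC) start at positions 16, 24, 125.
SalI cuts after the first base of each site, so after positions 16, 24, 125.
Linear molecule, 3 cuts → 4 fragments:
  1–16 → 16 bp
  17–24 → 8 bp
  25–125 → 101 bp
  126–263 → 138 bp
Sorted largest to smallest: 138, 101, 16, 8 bp.

138, 101, 16, 8 bp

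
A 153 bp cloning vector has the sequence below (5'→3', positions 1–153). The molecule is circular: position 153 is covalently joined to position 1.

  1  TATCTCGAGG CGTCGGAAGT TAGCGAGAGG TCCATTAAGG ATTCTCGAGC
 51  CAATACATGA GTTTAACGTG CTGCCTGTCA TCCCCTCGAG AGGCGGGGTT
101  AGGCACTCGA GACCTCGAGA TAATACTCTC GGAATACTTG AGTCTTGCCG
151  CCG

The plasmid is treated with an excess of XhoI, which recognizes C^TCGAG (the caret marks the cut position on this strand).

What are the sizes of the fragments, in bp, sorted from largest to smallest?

43, 41, 40, 21, 8 bp

XhoI sites (CTCGAG) start at positions 4, 44, 85, 106, 114.
XhoI cuts after the first base of each site, so after positions 4, 44, 85, 106, 114.
Circular molecule, 5 cuts → 5 fragments:
  5–44 → 40 bp
  45–85 → 41 bp
  86–106 → 21 bp
  107–114 → 8 bp
  115–153 then 1–4 → 39 + 4 = 43 bp
Sorted largest to smallest: 43, 41, 40, 21, 8 bp.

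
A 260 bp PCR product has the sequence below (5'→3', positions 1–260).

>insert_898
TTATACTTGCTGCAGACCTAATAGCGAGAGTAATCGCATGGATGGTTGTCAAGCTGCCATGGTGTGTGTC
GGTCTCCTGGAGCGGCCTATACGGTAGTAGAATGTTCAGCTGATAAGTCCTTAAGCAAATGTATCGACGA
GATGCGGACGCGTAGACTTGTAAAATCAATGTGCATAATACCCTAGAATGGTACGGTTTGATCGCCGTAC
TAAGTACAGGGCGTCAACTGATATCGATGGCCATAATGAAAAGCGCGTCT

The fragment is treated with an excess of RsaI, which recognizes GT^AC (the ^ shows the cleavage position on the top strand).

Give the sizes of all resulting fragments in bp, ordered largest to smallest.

RsaI sites (GTAC) start at positions 191, 207, 214.
RsaI cuts after base 2 of each site, so after positions 192, 208, 215.
Linear molecule, 3 cuts → 4 fragments:
  1–192 → 192 bp
  193–208 → 16 bp
  209–215 → 7 bp
  216–260 → 45 bp
Sorted largest to smallest: 192, 45, 16, 7 bp.

192, 45, 16, 7 bp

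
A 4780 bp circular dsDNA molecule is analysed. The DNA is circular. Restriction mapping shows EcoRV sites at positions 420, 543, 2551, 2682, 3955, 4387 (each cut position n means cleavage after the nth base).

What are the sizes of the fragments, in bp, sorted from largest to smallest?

Circular molecule, 6 cuts → 6 fragments:
  543 − 420 = 123 bp
  2551 − 543 = 2008 bp
  2682 − 2551 = 131 bp
  3955 − 2682 = 1273 bp
  4387 − 3955 = 432 bp
  wrap: 4780 − 4387 + 420 = 813 bp
Sorted largest to smallest: 2008, 1273, 813, 432, 131, 123 bp.

2008, 1273, 813, 432, 131, 123 bp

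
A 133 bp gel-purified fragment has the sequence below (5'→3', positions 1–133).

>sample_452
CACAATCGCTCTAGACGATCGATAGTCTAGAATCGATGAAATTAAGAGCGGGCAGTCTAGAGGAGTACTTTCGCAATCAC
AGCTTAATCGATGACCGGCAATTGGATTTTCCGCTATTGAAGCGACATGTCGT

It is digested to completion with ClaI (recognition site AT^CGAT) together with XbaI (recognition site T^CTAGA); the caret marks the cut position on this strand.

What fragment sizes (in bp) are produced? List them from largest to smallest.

ClaI sites (ATCGAT) start at positions 18, 32, 87.
ClaI cuts after base 2 of each site, so after positions 19, 33, 88.
XbaI sites (TCTAGA) start at positions 10, 26, 56.
XbaI cuts after the first base of each site, so after positions 10, 26, 56.
Combined cut positions: 10, 19, 26, 33, 56, 88.
Linear molecule, 6 cuts → 7 fragments:
  1–10 → 10 bp
  11–19 → 9 bp
  20–26 → 7 bp
  27–33 → 7 bp
  34–56 → 23 bp
  57–88 → 32 bp
  89–133 → 45 bp
Sorted largest to smallest: 45, 32, 23, 10, 9, 7, 7 bp.

45, 32, 23, 10, 9, 7, 7 bp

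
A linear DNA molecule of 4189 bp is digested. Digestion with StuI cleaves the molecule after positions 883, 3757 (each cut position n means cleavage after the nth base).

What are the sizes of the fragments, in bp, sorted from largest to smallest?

2874, 883, 432 bp

Linear molecule, 2 cuts → 3 fragments:
  883 − 0 = 883 bp
  3757 − 883 = 2874 bp
  4189 − 3757 = 432 bp
Sorted largest to smallest: 2874, 883, 432 bp.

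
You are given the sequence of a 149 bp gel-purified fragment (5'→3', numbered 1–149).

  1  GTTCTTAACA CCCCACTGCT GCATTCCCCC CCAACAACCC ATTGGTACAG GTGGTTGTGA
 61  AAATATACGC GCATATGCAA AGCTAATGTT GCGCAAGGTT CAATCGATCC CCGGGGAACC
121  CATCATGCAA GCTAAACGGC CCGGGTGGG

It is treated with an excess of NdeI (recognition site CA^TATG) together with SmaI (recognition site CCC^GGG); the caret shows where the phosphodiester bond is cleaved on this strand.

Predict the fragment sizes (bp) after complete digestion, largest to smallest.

73, 39, 30, 7 bp

The NdeI site (CATATG) starts at position 72.
NdeI cuts after base 2 of each site, so after position 73.
SmaI sites (CCCGGG) start at positions 110, 140.
SmaI cuts after base 3 of each site, so after positions 112, 142.
Combined cut positions: 73, 112, 142.
Linear molecule, 3 cuts → 4 fragments:
  1–73 → 73 bp
  74–112 → 39 bp
  113–142 → 30 bp
  143–149 → 7 bp
Sorted largest to smallest: 73, 39, 30, 7 bp.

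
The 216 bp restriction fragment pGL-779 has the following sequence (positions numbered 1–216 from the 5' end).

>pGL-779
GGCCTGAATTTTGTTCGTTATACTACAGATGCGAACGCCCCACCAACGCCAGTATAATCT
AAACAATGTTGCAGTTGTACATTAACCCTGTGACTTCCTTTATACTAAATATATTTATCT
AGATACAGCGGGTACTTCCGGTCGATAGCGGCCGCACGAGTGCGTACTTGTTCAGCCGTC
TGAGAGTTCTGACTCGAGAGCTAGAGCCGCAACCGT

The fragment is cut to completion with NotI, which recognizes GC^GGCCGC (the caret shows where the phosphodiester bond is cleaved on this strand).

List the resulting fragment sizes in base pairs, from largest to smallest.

149, 67 bp

The NotI site (GCGGCCGC) starts at position 148.
NotI cuts after base 2 of each site, so after position 149.
Linear molecule, 1 cut → 2 fragments:
  1–149 → 149 bp
  150–216 → 67 bp
Sorted largest to smallest: 149, 67 bp.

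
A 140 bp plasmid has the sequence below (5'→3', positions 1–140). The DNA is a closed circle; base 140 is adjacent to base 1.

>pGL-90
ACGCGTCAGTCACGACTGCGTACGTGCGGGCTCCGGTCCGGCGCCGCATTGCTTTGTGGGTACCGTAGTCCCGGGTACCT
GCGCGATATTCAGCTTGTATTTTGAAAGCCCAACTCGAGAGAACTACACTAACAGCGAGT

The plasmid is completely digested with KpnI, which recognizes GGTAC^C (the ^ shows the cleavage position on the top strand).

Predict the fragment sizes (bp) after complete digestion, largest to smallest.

125, 15 bp

KpnI sites (GGTACC) start at positions 59, 74.
KpnI cuts after base 5 of each site (before the last base), so after positions 63, 78.
Circular molecule, 2 cuts → 2 fragments:
  64–78 → 15 bp
  79–140 then 1–63 → 62 + 63 = 125 bp
Sorted largest to smallest: 125, 15 bp.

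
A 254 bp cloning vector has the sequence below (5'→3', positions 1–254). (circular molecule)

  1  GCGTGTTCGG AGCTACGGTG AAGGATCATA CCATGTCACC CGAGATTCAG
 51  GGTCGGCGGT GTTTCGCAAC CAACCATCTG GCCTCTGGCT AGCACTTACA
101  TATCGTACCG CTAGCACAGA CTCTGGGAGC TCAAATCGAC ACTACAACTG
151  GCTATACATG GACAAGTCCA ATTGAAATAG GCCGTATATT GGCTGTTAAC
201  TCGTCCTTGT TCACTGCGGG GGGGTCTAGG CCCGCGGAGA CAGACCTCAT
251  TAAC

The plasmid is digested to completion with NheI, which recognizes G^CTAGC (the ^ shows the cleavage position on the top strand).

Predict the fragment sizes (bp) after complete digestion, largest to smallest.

232, 22 bp

NheI sites (GCTAGC) start at positions 88, 110.
NheI cuts after the first base of each site, so after positions 88, 110.
Circular molecule, 2 cuts → 2 fragments:
  89–110 → 22 bp
  111–254 then 1–88 → 144 + 88 = 232 bp
Sorted largest to smallest: 232, 22 bp.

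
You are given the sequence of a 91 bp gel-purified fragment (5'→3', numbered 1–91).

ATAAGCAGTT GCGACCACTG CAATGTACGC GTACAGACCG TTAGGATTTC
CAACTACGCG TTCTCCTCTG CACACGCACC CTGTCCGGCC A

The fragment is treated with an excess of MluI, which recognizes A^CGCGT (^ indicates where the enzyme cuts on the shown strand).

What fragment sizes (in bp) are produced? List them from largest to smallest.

35, 29, 27 bp

MluI sites (ACGCGT) start at positions 27, 56.
MluI cuts after the first base of each site, so after positions 27, 56.
Linear molecule, 2 cuts → 3 fragments:
  1–27 → 27 bp
  28–56 → 29 bp
  57–91 → 35 bp
Sorted largest to smallest: 35, 29, 27 bp.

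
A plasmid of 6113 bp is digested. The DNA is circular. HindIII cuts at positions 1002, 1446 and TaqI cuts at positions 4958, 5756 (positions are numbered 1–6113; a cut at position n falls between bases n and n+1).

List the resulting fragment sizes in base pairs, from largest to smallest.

Combined cut positions (sorted): 1002, 1446, 4958, 5756.
Circular molecule, 4 cuts → 4 fragments:
  1446 − 1002 = 444 bp
  4958 − 1446 = 3512 bp
  5756 − 4958 = 798 bp
  wrap: 6113 − 5756 + 1002 = 1359 bp
Sorted largest to smallest: 3512, 1359, 798, 444 bp.

3512, 1359, 798, 444 bp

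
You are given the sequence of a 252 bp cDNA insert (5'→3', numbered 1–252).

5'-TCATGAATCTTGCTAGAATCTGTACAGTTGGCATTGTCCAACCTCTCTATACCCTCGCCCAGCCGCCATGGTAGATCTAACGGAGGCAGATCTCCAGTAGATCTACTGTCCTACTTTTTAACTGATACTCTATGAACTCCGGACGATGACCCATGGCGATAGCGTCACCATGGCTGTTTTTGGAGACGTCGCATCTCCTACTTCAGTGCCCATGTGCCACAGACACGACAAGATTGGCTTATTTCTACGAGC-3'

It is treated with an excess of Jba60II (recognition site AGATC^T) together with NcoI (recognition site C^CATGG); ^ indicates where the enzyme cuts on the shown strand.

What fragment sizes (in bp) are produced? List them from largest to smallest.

84, 66, 48, 17, 15, 11, 11 bp

Jba60II sites (AGATCT) start at positions 73, 88, 99.
Jba60II cuts after base 5 of each site (before the last base), so after positions 77, 92, 103.
NcoI sites (CCATGG) start at positions 66, 151, 168.
NcoI cuts after the first base of each site, so after positions 66, 151, 168.
Combined cut positions: 66, 77, 92, 103, 151, 168.
Linear molecule, 6 cuts → 7 fragments:
  1–66 → 66 bp
  67–77 → 11 bp
  78–92 → 15 bp
  93–103 → 11 bp
  104–151 → 48 bp
  152–168 → 17 bp
  169–252 → 84 bp
Sorted largest to smallest: 84, 66, 48, 17, 15, 11, 11 bp.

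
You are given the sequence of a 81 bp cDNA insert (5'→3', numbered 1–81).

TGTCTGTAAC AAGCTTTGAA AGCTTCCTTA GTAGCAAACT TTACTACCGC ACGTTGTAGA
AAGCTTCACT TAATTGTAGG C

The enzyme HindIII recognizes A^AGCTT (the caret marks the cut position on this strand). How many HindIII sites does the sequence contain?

AAGCTT occurs starting at positions 11, 20, 61.
HindIII cuts at 3 sites.

3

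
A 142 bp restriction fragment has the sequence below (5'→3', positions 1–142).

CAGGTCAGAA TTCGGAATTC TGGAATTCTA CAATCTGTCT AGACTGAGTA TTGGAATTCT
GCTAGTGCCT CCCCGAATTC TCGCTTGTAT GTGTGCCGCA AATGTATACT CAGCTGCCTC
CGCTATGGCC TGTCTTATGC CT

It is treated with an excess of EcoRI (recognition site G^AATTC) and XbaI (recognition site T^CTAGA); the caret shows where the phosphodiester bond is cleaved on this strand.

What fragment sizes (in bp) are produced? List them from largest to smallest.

67, 21, 16, 15, 8, 8, 7 bp

EcoRI sites (GAATTC) start at positions 8, 15, 23, 54, 75.
EcoRI cuts after the first base of each site, so after positions 8, 15, 23, 54, 75.
The XbaI site (TCTAGA) starts at position 38.
XbaI cuts after the first base of each site, so after position 38.
Combined cut positions: 8, 15, 23, 38, 54, 75.
Linear molecule, 6 cuts → 7 fragments:
  1–8 → 8 bp
  9–15 → 7 bp
  16–23 → 8 bp
  24–38 → 15 bp
  39–54 → 16 bp
  55–75 → 21 bp
  76–142 → 67 bp
Sorted largest to smallest: 67, 21, 16, 15, 8, 8, 7 bp.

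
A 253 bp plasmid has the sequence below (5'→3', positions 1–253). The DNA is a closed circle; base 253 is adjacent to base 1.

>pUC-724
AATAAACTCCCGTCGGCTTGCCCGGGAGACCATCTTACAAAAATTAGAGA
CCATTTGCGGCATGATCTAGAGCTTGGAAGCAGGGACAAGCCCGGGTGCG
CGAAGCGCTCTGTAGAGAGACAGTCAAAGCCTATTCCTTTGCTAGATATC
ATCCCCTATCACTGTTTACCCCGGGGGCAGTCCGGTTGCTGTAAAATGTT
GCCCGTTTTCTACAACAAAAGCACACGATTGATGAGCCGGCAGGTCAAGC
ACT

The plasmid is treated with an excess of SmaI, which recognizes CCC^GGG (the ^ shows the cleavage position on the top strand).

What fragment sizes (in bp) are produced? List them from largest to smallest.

SmaI sites (CCCGGG) start at positions 21, 91, 170.
SmaI cuts after base 3 of each site, so after positions 23, 93, 172.
Circular molecule, 3 cuts → 3 fragments:
  24–93 → 70 bp
  94–172 → 79 bp
  173–253 then 1–23 → 81 + 23 = 104 bp
Sorted largest to smallest: 104, 79, 70 bp.

104, 79, 70 bp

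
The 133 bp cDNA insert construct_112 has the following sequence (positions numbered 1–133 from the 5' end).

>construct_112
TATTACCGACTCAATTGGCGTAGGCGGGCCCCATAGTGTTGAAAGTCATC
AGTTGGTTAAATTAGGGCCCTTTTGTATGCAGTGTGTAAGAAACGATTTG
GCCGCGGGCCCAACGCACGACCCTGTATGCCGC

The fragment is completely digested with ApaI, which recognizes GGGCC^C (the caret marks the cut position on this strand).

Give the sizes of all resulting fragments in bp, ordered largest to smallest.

41, 39, 30, 23 bp

ApaI sites (GGGCCC) start at positions 26, 65, 106.
ApaI cuts after base 5 of each site (before the last base), so after positions 30, 69, 110.
Linear molecule, 3 cuts → 4 fragments:
  1–30 → 30 bp
  31–69 → 39 bp
  70–110 → 41 bp
  111–133 → 23 bp
Sorted largest to smallest: 41, 39, 30, 23 bp.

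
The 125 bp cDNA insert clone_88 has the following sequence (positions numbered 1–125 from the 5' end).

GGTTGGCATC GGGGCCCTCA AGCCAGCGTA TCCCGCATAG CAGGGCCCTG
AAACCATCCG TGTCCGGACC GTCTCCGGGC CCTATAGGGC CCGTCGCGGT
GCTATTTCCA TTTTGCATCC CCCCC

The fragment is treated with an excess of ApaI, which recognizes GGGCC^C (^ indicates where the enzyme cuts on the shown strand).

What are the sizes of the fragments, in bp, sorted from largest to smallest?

ApaI sites (GGGCCC) start at positions 12, 43, 77, 87.
ApaI cuts after base 5 of each site (before the last base), so after positions 16, 47, 81, 91.
Linear molecule, 4 cuts → 5 fragments:
  1–16 → 16 bp
  17–47 → 31 bp
  48–81 → 34 bp
  82–91 → 10 bp
  92–125 → 34 bp
Sorted largest to smallest: 34, 34, 31, 16, 10 bp.

34, 34, 31, 16, 10 bp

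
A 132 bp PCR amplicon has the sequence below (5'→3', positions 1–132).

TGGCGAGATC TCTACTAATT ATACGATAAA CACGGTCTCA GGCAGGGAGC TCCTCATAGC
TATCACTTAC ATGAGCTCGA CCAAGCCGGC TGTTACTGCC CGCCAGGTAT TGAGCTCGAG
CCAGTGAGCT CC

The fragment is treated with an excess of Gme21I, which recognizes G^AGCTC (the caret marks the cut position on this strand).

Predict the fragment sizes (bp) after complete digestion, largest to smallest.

Gme21I sites (GAGCTC) start at positions 47, 73, 112, 126.
Gme21I cuts after the first base of each site, so after positions 47, 73, 112, 126.
Linear molecule, 4 cuts → 5 fragments:
  1–47 → 47 bp
  48–73 → 26 bp
  74–112 → 39 bp
  113–126 → 14 bp
  127–132 → 6 bp
Sorted largest to smallest: 47, 39, 26, 14, 6 bp.

47, 39, 26, 14, 6 bp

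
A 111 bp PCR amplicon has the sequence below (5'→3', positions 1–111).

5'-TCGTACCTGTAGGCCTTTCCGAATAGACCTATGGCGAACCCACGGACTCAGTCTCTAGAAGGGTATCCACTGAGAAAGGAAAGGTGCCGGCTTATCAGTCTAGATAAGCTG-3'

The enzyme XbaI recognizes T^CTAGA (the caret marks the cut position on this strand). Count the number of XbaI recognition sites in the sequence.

2

TCTAGA occurs starting at positions 54, 99.
XbaI cuts at 2 sites.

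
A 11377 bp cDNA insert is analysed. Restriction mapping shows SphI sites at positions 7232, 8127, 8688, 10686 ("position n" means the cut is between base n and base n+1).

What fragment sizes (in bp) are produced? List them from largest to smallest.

7232, 1998, 895, 691, 561 bp

Linear molecule, 4 cuts → 5 fragments:
  7232 − 0 = 7232 bp
  8127 − 7232 = 895 bp
  8688 − 8127 = 561 bp
  10686 − 8688 = 1998 bp
  11377 − 10686 = 691 bp
Sorted largest to smallest: 7232, 1998, 895, 691, 561 bp.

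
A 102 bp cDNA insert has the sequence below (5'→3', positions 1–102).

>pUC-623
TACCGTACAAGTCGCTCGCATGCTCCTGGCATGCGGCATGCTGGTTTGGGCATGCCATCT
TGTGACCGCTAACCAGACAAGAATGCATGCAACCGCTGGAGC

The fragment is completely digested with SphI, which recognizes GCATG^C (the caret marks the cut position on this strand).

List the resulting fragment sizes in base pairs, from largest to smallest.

SphI sites (GCATGC) start at positions 18, 29, 36, 50, 85.
SphI cuts after base 5 of each site (before the last base), so after positions 22, 33, 40, 54, 89.
Linear molecule, 5 cuts → 6 fragments:
  1–22 → 22 bp
  23–33 → 11 bp
  34–40 → 7 bp
  41–54 → 14 bp
  55–89 → 35 bp
  90–102 → 13 bp
Sorted largest to smallest: 35, 22, 14, 13, 11, 7 bp.

35, 22, 14, 13, 11, 7 bp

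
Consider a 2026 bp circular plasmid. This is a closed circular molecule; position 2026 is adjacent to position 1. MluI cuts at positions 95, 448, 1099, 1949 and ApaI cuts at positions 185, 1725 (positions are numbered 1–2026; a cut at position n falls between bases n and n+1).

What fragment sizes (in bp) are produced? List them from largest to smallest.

651, 626, 263, 224, 172, 90 bp

Combined cut positions (sorted): 95, 185, 448, 1099, 1725, 1949.
Circular molecule, 6 cuts → 6 fragments:
  185 − 95 = 90 bp
  448 − 185 = 263 bp
  1099 − 448 = 651 bp
  1725 − 1099 = 626 bp
  1949 − 1725 = 224 bp
  wrap: 2026 − 1949 + 95 = 172 bp
Sorted largest to smallest: 651, 626, 263, 224, 172, 90 bp.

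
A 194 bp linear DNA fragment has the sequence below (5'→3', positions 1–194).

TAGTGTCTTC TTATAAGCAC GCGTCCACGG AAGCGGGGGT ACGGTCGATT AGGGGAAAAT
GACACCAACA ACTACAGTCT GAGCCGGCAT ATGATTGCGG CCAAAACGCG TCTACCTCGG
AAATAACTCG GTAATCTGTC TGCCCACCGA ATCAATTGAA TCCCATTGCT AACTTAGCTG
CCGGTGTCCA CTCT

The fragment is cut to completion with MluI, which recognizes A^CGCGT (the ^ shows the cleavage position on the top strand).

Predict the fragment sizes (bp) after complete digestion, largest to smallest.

88, 87, 19 bp

MluI sites (ACGCGT) start at positions 19, 106.
MluI cuts after the first base of each site, so after positions 19, 106.
Linear molecule, 2 cuts → 3 fragments:
  1–19 → 19 bp
  20–106 → 87 bp
  107–194 → 88 bp
Sorted largest to smallest: 88, 87, 19 bp.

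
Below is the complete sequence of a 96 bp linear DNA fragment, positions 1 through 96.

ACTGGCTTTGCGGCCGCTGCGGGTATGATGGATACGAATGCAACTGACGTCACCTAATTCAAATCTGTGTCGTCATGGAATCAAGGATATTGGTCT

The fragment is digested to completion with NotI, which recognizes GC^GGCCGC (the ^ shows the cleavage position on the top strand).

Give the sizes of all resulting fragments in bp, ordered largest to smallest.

85, 11 bp

The NotI site (GCGGCCGC) starts at position 10.
NotI cuts after base 2 of each site, so after position 11.
Linear molecule, 1 cut → 2 fragments:
  1–11 → 11 bp
  12–96 → 85 bp
Sorted largest to smallest: 85, 11 bp.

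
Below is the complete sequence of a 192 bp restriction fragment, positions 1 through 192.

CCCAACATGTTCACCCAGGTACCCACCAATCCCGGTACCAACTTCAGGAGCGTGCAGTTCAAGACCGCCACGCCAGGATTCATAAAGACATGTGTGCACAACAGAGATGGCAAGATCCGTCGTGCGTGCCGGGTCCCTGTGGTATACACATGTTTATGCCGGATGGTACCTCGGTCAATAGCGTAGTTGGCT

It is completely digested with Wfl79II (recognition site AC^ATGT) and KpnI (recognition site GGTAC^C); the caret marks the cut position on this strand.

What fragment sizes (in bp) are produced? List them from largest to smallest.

Wfl79II sites (ACATGT) start at positions 5, 88, 148.
Wfl79II cuts after base 2 of each site, so after positions 6, 89, 149.
KpnI sites (GGTACC) start at positions 18, 34, 165.
KpnI cuts after base 5 of each site (before the last base), so after positions 22, 38, 169.
Combined cut positions: 6, 22, 38, 89, 149, 169.
Linear molecule, 6 cuts → 7 fragments:
  1–6 → 6 bp
  7–22 → 16 bp
  23–38 → 16 bp
  39–89 → 51 bp
  90–149 → 60 bp
  150–169 → 20 bp
  170–192 → 23 bp
Sorted largest to smallest: 60, 51, 23, 20, 16, 16, 6 bp.

60, 51, 23, 20, 16, 16, 6 bp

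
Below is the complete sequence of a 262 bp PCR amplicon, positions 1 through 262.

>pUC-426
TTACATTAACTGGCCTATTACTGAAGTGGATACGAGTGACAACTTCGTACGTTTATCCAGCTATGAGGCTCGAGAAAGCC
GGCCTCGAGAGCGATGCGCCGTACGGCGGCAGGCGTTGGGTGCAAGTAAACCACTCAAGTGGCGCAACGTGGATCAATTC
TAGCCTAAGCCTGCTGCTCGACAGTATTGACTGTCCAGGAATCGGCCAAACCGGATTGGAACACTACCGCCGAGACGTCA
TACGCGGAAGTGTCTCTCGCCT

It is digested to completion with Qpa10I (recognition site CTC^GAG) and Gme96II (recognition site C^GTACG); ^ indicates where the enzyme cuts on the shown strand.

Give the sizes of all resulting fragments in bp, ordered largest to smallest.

Qpa10I sites (CTCGAG) start at positions 69, 84.
Qpa10I cuts after base 3 of each site, so after positions 71, 86.
Gme96II sites (CGTACG) start at positions 46, 100.
Gme96II cuts after the first base of each site, so after positions 46, 100.
Combined cut positions: 46, 71, 86, 100.
Linear molecule, 4 cuts → 5 fragments:
  1–46 → 46 bp
  47–71 → 25 bp
  72–86 → 15 bp
  87–100 → 14 bp
  101–262 → 162 bp
Sorted largest to smallest: 162, 46, 25, 15, 14 bp.

162, 46, 25, 15, 14 bp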